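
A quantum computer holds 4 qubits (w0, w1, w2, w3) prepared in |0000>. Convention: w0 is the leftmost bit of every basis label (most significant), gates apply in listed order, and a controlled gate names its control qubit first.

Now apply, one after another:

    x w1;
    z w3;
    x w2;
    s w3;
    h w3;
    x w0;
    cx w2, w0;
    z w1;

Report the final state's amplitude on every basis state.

The final amplitudes are -sqrt(2)/2 on |0110>, -sqrt(2)/2 on |0111>, and 0 on every other basis state.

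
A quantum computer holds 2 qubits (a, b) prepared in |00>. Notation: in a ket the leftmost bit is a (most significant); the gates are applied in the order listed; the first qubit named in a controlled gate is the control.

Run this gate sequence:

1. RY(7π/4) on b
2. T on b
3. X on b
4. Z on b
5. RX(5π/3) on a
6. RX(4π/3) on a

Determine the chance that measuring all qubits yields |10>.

The probability of measuring |10> is 1/2 - sqrt(2)/4.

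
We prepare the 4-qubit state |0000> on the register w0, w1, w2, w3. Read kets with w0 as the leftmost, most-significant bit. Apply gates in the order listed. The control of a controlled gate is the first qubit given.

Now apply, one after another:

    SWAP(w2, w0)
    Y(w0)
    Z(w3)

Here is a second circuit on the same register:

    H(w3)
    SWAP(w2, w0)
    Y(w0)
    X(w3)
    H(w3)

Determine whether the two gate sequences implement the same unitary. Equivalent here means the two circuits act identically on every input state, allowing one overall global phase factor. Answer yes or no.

Yes — the two circuits implement the same unitary up to a global phase.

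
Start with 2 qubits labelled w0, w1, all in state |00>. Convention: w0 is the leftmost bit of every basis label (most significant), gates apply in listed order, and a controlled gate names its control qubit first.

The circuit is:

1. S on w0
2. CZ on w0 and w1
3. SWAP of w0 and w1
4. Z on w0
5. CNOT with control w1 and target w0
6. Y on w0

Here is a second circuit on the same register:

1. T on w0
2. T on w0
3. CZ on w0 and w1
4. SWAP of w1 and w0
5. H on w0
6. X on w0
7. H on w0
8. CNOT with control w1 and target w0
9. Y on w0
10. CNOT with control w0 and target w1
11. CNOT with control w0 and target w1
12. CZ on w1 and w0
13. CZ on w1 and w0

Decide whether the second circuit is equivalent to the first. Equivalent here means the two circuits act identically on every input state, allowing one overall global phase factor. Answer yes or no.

Yes, they are equivalent — the unitaries differ by at most a global phase.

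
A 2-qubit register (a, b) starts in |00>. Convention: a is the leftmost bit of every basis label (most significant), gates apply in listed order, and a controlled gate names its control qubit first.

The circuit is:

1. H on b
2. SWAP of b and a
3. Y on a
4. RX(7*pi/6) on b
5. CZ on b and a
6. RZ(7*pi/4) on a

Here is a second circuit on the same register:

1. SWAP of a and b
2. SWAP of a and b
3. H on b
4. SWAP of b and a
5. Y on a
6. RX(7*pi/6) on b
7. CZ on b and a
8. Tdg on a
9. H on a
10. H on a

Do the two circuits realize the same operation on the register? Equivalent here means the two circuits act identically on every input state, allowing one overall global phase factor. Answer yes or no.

Yes — the two circuits implement the same unitary up to a global phase.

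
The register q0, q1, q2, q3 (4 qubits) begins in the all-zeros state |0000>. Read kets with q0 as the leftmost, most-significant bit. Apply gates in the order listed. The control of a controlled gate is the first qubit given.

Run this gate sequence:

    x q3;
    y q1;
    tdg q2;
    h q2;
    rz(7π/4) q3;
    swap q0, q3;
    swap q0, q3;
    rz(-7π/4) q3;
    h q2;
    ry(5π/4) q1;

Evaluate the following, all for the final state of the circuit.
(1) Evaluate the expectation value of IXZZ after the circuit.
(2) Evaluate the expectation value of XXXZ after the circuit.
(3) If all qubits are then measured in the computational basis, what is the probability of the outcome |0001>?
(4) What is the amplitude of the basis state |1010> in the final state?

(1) The expectation value of IXZZ is -sqrt(2)/2. Key observation: steps 4-9 multiply out to the identity, so the circuit reduces to the remaining gates.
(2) The expectation value of XXXZ is 0.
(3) Outcome |0001> occurs with probability sqrt(2)/4 + 1/2.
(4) |1010> carries amplitude 0 in the final state.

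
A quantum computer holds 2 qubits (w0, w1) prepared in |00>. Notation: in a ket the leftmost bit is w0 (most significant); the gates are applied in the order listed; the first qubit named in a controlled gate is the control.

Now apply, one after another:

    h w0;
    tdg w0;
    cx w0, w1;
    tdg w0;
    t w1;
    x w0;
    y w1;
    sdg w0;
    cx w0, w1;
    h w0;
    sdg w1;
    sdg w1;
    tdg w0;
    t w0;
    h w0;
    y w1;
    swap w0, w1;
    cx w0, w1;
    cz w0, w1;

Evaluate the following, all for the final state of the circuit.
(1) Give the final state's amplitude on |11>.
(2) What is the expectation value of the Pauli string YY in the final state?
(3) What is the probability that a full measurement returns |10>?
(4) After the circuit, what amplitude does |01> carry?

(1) |11> carries amplitude sqrt(2)*exp(3*I*pi/4)/2 in the final state.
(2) In the final state, YY has expectation 0.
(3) The probability of measuring |10> is 1/2.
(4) The final state's coefficient on |01> equals 0.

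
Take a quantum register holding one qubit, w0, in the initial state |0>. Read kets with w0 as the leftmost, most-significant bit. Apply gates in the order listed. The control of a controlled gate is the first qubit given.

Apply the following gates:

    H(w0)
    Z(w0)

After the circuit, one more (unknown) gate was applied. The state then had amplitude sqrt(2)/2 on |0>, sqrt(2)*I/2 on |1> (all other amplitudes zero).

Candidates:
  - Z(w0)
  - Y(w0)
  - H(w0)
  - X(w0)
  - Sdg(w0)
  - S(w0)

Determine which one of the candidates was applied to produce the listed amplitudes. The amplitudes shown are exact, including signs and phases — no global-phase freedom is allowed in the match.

The unique candidate consistent with the amplitudes is Sdg(w0).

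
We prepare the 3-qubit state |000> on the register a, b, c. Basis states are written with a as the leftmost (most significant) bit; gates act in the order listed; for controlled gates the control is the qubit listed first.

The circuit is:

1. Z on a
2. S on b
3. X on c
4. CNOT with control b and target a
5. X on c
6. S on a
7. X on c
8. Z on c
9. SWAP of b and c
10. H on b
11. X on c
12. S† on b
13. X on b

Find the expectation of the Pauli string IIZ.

The expectation value of IIZ is -1.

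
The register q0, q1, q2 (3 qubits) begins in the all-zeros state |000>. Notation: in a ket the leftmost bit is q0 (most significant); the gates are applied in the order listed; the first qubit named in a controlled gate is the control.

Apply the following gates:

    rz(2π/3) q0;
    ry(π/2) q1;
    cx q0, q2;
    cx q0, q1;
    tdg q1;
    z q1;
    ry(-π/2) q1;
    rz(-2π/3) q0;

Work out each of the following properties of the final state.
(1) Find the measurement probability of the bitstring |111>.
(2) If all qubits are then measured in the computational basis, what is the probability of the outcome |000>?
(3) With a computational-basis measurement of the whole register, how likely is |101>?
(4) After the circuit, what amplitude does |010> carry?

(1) A full measurement returns |111> with probability 0.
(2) The probability of measuring |000> is 1/2 - sqrt(2)/4.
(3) Outcome |101> occurs with probability 0.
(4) The final state's coefficient on |010> equals -1/2 + exp(3*I*pi/4)/2.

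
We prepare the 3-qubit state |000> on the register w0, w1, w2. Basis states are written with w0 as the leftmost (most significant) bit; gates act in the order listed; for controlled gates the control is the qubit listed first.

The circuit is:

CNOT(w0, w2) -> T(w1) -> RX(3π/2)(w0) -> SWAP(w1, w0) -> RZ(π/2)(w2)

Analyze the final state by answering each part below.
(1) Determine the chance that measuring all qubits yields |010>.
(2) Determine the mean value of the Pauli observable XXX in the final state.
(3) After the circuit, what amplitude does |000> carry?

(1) A full measurement returns |010> with probability 1/2.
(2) The observable XXX averages to 0.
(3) The amplitude on |000> is sqrt(2)*exp(3*I*pi/4)/2.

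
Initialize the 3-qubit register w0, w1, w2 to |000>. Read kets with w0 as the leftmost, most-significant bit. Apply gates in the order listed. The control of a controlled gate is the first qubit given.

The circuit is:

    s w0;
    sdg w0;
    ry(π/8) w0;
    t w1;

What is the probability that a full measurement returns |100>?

The probability of measuring |100> is sin(pi/16)**2. Key observation: the block from step 1 through step 2 cancels to the identity and can be dropped.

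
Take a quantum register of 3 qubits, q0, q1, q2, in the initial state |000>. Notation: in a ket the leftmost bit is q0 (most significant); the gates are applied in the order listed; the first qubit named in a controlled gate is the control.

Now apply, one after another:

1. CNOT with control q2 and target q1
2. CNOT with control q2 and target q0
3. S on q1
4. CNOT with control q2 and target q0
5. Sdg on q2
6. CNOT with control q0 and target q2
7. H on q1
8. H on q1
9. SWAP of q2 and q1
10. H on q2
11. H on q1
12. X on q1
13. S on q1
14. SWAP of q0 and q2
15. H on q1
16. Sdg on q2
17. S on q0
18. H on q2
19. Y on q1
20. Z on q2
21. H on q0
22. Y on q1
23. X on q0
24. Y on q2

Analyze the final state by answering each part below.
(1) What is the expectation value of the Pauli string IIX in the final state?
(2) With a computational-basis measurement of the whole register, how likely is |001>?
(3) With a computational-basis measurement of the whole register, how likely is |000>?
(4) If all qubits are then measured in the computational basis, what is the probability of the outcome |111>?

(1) In the final state, IIX has expectation 1.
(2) Outcome |001> occurs with probability 1/8.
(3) A full measurement returns |000> with probability 1/8.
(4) Outcome |111> occurs with probability 1/8.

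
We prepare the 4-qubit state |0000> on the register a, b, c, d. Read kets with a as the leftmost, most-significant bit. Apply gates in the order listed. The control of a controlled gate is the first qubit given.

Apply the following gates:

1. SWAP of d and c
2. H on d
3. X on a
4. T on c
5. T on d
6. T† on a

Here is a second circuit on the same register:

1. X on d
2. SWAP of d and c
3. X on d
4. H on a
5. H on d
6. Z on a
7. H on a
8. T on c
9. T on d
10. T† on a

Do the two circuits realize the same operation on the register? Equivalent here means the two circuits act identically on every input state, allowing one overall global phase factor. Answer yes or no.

No — the two circuits implement different unitaries, even allowing a global phase.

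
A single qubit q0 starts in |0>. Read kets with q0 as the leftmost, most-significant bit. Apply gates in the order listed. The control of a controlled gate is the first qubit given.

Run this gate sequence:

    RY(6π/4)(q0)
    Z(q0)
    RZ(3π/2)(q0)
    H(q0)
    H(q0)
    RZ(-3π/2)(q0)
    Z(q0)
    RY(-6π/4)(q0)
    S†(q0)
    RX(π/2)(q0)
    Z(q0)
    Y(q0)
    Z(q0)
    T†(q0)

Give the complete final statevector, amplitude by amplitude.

The resulting statevector has amplitude sqrt(2)/2 on |0>, -sqrt(2)*exp(I*pi/4)/2 on |1>.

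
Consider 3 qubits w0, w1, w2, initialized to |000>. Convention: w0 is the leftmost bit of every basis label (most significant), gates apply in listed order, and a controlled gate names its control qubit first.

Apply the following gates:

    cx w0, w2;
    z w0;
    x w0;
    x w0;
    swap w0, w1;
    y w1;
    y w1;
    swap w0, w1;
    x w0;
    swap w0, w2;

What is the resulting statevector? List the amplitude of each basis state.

The resulting statevector has amplitude 1 on |001>, and 0 on every other basis state. Key observation: gates 4-9 undo each other exactly, leaving only the rest of the circuit to track.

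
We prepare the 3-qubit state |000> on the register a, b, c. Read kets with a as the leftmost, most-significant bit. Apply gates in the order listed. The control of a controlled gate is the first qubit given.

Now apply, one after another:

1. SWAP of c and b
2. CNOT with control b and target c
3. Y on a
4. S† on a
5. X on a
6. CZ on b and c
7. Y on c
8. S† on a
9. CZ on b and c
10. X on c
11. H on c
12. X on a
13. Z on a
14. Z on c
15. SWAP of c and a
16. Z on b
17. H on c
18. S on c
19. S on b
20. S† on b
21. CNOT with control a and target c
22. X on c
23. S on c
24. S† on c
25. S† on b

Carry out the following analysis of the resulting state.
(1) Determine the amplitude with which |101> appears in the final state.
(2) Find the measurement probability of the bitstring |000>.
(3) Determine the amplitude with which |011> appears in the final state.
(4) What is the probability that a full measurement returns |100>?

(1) The final state's coefficient on |101> equals 1/2.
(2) Outcome |000> occurs with probability 1/4.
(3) The amplitude on |011> is 0.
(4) A full measurement returns |100> with probability 1/4.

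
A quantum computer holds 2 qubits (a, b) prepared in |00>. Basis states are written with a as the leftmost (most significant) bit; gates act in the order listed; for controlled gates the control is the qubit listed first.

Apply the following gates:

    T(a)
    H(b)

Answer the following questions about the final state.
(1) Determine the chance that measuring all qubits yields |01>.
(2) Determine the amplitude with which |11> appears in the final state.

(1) A full measurement returns |01> with probability 1/2.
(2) The amplitude on |11> is 0.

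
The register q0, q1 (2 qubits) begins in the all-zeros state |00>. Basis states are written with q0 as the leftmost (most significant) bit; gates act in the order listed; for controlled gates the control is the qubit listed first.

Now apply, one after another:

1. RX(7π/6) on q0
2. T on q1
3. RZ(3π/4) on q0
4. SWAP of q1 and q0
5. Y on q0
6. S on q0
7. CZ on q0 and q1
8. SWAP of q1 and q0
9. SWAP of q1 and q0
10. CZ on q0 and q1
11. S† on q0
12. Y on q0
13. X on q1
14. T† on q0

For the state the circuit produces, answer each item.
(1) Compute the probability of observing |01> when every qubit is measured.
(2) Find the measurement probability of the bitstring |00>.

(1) The probability of measuring |01> is 1/2 - sqrt(3)/4. Key observation: the block from step 5 through step 12 cancels to the identity and can be dropped.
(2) Outcome |00> occurs with probability sqrt(3)/4 + 1/2.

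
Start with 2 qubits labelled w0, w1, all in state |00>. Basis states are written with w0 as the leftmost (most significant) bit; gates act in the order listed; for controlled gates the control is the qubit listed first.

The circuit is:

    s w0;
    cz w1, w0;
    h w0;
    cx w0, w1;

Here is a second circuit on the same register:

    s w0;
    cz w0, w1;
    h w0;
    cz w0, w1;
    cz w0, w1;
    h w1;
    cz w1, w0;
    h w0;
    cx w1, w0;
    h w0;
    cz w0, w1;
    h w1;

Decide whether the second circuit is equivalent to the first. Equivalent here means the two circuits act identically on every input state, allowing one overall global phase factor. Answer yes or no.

Yes, they are equivalent — the unitaries differ by at most a global phase.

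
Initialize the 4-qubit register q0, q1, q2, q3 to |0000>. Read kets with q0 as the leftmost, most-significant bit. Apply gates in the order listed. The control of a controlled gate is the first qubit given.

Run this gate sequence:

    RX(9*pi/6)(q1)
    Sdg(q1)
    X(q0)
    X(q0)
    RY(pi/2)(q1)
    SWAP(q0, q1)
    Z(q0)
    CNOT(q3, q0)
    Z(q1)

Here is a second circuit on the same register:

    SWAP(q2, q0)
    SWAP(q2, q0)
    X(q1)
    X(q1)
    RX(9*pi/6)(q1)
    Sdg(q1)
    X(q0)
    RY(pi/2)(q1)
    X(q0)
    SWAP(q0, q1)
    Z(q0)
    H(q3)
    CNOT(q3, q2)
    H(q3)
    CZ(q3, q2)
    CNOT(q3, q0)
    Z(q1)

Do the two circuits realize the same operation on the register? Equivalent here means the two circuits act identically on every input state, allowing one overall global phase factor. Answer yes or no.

No, they are not equivalent — no single phase factor reconciles the two unitaries.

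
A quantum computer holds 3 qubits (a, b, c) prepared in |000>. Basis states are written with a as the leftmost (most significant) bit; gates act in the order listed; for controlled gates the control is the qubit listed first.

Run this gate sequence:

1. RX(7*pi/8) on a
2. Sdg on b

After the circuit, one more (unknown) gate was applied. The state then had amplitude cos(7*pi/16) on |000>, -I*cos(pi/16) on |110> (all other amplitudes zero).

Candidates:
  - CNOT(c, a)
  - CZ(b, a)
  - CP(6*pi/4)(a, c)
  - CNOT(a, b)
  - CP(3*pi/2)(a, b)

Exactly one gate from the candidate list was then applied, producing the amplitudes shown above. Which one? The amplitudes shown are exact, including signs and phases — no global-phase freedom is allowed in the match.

The unique candidate consistent with the amplitudes is CNOT(a, b).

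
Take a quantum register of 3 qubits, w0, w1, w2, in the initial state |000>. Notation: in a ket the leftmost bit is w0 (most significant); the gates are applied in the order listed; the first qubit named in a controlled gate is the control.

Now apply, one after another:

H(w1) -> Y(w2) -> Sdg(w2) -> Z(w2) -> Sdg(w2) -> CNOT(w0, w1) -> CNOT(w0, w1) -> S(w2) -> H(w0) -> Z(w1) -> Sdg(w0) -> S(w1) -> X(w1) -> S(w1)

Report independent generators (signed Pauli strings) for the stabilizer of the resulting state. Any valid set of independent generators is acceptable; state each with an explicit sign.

The final state is stabilized by the group generated by -YII, -IXI, -IIZ; other independent generating sets are equally valid. Key observation: the block from step 6 through step 7 cancels to the identity and can be dropped.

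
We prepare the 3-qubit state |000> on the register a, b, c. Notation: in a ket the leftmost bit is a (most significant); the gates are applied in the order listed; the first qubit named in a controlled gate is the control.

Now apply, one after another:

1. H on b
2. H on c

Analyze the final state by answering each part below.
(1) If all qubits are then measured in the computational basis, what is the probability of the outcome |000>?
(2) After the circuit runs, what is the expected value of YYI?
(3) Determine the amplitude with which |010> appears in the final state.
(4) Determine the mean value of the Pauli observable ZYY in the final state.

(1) Outcome |000> occurs with probability 1/4.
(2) The observable YYI averages to 0.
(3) The final state's coefficient on |010> equals 1/2.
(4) In the final state, ZYY has expectation 0.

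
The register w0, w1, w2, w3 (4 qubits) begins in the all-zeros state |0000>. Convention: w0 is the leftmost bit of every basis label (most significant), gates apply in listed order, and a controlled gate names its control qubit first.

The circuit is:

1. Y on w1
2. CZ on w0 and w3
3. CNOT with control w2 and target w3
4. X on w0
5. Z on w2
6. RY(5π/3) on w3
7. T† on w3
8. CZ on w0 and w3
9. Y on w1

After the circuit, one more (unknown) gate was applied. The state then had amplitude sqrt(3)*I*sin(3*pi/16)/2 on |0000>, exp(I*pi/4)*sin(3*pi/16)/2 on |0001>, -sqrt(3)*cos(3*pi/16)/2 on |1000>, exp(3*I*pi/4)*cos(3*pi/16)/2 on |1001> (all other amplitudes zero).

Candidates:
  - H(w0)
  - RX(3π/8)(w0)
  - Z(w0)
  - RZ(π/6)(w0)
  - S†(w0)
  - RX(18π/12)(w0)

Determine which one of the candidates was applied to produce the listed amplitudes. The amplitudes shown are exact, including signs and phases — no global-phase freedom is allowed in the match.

The applied gate was RX(3π/8)(w0).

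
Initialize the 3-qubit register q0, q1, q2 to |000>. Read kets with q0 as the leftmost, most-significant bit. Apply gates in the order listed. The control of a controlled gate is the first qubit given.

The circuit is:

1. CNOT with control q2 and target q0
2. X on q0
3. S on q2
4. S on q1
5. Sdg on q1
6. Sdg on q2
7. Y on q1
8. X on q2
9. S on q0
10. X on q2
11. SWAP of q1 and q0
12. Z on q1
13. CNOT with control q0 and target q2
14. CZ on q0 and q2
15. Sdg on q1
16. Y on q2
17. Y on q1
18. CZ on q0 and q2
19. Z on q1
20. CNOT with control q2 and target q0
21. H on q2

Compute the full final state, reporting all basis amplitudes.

The resulting statevector has amplitude -sqrt(2)*I/2 on |100>, -sqrt(2)*I/2 on |101>, and 0 on every other basis state. Key observation: gates 3-6 undo each other exactly, leaving only the rest of the circuit to track.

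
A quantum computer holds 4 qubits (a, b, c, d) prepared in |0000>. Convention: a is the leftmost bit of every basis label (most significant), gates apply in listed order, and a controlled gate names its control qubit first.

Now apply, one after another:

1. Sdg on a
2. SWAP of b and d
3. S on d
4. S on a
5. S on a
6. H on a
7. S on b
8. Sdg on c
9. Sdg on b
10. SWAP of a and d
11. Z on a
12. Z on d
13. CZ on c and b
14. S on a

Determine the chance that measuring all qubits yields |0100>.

A full measurement returns |0100> with probability 0.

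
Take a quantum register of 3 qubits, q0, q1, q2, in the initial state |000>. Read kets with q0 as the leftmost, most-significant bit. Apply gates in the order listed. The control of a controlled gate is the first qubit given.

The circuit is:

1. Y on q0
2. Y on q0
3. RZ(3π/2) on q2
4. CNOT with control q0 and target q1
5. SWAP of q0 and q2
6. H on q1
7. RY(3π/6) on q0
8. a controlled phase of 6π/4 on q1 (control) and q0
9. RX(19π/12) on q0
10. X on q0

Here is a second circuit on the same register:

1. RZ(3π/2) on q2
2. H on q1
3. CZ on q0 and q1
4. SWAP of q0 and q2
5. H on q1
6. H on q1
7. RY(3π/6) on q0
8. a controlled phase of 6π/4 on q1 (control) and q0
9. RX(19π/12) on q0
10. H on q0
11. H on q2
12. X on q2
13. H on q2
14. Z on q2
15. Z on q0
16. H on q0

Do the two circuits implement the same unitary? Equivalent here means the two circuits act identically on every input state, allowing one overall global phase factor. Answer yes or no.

Yes — the two circuits implement the same unitary up to a global phase.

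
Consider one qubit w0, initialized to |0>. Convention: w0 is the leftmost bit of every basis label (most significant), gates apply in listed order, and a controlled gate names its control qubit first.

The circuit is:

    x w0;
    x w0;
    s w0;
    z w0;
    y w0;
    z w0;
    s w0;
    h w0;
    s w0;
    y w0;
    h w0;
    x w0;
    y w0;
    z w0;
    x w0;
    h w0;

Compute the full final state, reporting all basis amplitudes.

After the circuit, the state carries amplitude sqrt(2)*I/2 on |0>, -sqrt(2)/2 on |1>.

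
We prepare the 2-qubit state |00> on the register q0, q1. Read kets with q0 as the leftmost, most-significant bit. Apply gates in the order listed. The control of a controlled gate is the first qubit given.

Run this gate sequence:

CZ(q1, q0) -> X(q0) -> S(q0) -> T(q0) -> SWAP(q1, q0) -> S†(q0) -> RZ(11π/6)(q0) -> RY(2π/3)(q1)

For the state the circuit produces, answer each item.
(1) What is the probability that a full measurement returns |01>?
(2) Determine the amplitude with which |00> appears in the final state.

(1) The probability of measuring |01> is 1/4.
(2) The final state's coefficient on |00> equals sqrt(3)*exp(5*I*pi/6)/2.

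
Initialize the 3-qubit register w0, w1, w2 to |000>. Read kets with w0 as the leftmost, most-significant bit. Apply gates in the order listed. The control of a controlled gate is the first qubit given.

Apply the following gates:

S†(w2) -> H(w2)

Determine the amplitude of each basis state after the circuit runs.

After the circuit, the state carries amplitude sqrt(2)/2 on |000>, sqrt(2)/2 on |001>, and 0 on every other basis state.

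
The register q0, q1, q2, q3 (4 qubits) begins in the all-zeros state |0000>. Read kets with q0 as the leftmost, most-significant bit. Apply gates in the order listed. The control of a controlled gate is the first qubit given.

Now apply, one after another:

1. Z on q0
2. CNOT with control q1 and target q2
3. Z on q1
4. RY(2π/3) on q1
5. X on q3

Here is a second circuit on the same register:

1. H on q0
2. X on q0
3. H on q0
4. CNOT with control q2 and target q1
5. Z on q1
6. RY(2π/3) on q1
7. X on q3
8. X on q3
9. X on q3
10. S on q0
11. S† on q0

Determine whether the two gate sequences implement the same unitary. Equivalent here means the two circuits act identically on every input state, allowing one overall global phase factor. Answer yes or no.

No, they are not equivalent — no single phase factor reconciles the two unitaries.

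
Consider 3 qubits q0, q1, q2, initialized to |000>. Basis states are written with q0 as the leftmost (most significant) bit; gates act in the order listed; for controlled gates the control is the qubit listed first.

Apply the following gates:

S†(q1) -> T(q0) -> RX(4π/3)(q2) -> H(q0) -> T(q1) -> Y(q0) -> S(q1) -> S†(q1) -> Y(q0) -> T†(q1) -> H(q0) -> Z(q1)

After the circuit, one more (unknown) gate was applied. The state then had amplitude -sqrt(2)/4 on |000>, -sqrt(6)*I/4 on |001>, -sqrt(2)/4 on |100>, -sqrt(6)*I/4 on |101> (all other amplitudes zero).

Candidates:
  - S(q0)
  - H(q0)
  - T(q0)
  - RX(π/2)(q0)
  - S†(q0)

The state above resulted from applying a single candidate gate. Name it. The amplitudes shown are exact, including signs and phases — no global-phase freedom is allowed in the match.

The unique candidate consistent with the amplitudes is H(q0).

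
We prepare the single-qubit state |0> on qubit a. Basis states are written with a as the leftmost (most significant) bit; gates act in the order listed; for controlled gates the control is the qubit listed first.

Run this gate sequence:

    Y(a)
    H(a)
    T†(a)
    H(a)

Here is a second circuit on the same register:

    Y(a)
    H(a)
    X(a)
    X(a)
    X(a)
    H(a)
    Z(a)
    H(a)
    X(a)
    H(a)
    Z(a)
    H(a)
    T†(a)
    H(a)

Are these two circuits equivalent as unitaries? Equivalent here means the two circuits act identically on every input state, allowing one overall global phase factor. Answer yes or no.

Yes: on every input state the two circuits agree up to one overall phase factor.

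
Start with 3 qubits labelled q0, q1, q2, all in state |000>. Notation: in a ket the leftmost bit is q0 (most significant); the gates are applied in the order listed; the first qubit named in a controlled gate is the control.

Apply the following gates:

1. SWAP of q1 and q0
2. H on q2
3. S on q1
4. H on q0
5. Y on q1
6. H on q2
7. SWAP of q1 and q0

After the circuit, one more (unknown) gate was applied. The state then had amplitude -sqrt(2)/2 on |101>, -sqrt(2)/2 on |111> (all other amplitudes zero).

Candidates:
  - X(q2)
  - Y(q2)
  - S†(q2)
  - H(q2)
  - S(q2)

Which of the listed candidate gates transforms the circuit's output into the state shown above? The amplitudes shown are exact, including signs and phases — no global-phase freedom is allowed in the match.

The applied gate was Y(q2).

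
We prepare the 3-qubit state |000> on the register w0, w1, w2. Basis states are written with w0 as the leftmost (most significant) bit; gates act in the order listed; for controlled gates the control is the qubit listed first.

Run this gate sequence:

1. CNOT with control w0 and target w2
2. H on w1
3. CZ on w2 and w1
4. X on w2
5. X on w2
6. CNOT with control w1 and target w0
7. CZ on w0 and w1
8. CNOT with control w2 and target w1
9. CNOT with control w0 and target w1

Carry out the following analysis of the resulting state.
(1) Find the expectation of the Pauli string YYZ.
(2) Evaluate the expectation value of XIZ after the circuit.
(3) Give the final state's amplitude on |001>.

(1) The expectation value of YYZ is 0.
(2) The expectation value of XIZ is -1.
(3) The final state's coefficient on |001> equals 0.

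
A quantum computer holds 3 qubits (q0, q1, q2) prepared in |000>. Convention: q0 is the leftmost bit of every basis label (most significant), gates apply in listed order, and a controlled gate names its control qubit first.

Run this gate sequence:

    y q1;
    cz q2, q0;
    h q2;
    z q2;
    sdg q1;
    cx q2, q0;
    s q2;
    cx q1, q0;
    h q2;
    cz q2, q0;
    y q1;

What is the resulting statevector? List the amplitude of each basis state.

After the circuit, the state carries amplitude -1/2 on |000>, 1/2 on |001>, 0 on |010>, 0 on |011>, -I/2 on |100>, I/2 on |101>, 0 on |110>, 0 on |111>.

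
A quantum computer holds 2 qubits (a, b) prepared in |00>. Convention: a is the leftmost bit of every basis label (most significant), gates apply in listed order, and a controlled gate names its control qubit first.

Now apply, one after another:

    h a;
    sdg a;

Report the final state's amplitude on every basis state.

The resulting statevector has amplitude sqrt(2)/2 on |00>, 0 on |01>, -sqrt(2)*I/2 on |10>, 0 on |11>.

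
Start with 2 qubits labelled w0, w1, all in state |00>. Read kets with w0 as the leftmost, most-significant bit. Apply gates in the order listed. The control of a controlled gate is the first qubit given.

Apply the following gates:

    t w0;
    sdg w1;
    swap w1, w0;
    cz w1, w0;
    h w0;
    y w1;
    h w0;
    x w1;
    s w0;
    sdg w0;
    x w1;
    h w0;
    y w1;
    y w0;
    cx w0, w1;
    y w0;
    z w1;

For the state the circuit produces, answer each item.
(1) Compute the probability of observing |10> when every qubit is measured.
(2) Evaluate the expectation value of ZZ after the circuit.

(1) A full measurement returns |10> with probability 1/2. Key observation: the block from step 6 through step 13 cancels to the identity and can be dropped.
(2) The observable ZZ averages to -1.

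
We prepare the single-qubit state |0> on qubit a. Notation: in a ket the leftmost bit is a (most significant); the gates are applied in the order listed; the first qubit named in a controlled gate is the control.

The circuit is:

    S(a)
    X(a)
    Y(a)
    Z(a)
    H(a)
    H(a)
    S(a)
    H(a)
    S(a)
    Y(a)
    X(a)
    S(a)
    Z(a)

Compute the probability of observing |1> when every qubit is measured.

Outcome |1> occurs with probability 1/2.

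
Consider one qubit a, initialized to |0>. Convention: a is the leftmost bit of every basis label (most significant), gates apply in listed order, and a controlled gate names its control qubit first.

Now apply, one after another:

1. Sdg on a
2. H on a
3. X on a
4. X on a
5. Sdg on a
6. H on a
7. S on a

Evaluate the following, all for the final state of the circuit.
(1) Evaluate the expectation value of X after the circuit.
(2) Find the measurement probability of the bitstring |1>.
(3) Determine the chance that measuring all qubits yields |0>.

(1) In the final state, X has expectation -1.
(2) The probability of measuring |1> is 1/2.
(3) Outcome |0> occurs with probability 1/2.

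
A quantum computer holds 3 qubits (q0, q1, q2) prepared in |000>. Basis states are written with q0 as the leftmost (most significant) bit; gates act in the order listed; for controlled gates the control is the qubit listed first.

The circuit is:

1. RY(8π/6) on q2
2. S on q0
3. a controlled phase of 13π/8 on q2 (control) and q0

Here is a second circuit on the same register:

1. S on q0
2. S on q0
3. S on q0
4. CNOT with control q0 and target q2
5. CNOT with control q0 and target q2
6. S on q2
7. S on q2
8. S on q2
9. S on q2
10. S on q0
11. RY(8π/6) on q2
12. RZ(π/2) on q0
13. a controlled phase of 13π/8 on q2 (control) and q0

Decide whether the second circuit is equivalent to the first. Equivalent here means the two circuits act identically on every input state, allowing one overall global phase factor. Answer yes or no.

Yes: on every input state the two circuits agree up to one overall phase factor.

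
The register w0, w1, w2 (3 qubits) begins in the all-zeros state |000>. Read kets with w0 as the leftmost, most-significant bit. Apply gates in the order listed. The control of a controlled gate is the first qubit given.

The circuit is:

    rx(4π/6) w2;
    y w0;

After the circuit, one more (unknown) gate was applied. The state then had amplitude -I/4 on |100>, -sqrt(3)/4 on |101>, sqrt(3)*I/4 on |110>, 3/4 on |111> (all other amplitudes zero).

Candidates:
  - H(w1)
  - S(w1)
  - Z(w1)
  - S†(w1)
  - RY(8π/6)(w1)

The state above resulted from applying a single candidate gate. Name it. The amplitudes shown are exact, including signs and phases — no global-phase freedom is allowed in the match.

The unique candidate consistent with the amplitudes is RY(8π/6)(w1).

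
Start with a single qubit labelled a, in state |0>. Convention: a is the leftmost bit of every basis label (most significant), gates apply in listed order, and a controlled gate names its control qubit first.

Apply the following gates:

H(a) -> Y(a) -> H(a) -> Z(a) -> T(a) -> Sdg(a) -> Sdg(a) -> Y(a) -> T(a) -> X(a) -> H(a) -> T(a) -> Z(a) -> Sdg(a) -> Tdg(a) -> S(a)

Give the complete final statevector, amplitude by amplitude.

After the circuit, the state carries amplitude -sqrt(2)*exp(I*pi/4)/2 on |0>, -sqrt(2)*exp(I*pi/4)/2 on |1>.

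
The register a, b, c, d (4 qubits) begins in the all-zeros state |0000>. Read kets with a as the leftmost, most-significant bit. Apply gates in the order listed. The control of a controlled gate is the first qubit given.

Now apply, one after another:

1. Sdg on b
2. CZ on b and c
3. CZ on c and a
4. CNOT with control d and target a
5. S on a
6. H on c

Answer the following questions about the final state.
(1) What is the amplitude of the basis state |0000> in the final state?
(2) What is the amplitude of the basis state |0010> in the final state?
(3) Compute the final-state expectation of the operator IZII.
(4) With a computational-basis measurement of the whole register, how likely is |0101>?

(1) |0000> carries amplitude sqrt(2)/2 in the final state.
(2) |0010> carries amplitude sqrt(2)/2 in the final state.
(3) In the final state, IZII has expectation 1.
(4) Outcome |0101> occurs with probability 0.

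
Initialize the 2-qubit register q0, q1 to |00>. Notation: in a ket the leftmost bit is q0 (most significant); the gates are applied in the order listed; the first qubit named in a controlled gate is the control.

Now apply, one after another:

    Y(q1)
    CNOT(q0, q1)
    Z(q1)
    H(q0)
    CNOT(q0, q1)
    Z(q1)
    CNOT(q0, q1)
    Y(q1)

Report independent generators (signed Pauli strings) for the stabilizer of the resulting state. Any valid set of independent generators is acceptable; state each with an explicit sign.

The stabilizer group can be generated by -XI, +IZ, among other valid generating sets.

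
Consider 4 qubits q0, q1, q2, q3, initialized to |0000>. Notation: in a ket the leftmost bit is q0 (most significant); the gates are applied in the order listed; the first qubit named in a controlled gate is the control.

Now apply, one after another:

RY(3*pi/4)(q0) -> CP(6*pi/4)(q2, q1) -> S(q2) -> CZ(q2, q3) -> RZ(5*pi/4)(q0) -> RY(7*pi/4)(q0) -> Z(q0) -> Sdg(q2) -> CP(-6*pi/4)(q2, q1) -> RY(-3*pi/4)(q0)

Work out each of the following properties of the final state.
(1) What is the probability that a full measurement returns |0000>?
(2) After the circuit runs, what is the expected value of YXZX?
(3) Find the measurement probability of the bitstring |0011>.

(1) Outcome |0000> occurs with probability 3/4.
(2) In the final state, YXZX has expectation 0.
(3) The probability of measuring |0011> is 0.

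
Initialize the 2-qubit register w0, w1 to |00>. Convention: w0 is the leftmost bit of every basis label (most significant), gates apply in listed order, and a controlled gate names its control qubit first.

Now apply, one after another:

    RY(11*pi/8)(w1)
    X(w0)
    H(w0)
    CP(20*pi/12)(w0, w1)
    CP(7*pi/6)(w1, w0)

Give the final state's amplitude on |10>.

|10> carries amplitude sqrt(2)*cos(5*pi/16)/2 in the final state.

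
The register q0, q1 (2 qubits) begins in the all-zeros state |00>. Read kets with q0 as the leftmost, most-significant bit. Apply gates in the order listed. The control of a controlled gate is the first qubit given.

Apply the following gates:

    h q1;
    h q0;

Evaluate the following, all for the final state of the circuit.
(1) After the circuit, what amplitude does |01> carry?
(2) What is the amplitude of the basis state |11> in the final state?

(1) |01> carries amplitude 1/2 in the final state.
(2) The final state's coefficient on |11> equals 1/2.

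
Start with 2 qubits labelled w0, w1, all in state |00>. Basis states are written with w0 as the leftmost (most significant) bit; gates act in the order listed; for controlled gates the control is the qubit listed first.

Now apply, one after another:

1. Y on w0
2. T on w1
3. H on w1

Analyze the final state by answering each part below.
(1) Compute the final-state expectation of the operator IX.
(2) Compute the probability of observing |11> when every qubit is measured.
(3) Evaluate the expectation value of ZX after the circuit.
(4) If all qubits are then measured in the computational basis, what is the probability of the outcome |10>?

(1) The observable IX averages to 1.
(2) The probability of measuring |11> is 1/2.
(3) In the final state, ZX has expectation -1.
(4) Outcome |10> occurs with probability 1/2.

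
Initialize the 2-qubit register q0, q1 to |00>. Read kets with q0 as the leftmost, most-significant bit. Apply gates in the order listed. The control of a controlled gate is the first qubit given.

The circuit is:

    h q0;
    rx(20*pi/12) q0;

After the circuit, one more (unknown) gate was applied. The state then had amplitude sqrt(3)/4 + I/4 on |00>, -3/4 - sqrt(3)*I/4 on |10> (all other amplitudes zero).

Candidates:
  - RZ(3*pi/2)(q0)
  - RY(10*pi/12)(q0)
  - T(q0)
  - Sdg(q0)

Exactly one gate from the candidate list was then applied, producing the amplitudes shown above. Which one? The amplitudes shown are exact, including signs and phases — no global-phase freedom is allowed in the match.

The applied gate was RY(10*pi/12)(q0).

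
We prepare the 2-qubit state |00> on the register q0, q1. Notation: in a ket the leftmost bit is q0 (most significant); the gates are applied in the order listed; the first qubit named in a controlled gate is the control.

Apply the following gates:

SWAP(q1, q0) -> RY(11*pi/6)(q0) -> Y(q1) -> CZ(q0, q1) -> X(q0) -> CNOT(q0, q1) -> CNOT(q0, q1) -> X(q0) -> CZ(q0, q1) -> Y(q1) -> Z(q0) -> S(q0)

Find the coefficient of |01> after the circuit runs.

The final state's coefficient on |01> equals 0. Key observation: gates 3-10 undo each other exactly, leaving only the rest of the circuit to track.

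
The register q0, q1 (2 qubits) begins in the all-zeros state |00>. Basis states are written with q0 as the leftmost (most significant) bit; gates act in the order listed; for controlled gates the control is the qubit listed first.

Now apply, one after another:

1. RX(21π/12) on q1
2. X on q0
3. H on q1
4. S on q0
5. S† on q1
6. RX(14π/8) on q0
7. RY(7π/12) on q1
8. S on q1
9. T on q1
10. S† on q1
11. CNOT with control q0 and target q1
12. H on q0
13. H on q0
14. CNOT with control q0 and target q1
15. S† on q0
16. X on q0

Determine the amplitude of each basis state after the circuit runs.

After the circuit, the state carries amplitude sqrt(6*sqrt(2) + 12)/8 + I*sqrt(6 - 3*sqrt(2))/8 + I*sqrt(sqrt(2) + 2)/8 + I*sqrt(12 - 6*sqrt(2))/8 on |00>, -sqrt(3*sqrt(2) + 6)*exp(3*I*pi/4)/8 + sqrt(2 - sqrt(2))*exp(3*I*pi/4)/8 + sqrt(4 - 2*sqrt(2))*exp(3*I*pi/4)/8 + sqrt(2*sqrt(2) + 4)*exp(I*pi/4)/8 on |01>, -sqrt(12 - 6*sqrt(2))/8 - I*sqrt(6*sqrt(2) + 12)/8 - I*sqrt(2 - sqrt(2))/8 + I*sqrt(3*sqrt(2) + 6)/8 on |10>, -sqrt(2*sqrt(2) + 4)*exp(3*I*pi/4)/8 - sqrt(4 - 2*sqrt(2))*exp(I*pi/4)/8 + sqrt(6 - 3*sqrt(2))*exp(3*I*pi/4)/8 + sqrt(sqrt(2) + 2)*exp(3*I*pi/4)/8 on |11>. Key observation: gates 11-14 undo each other exactly, leaving only the rest of the circuit to track.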